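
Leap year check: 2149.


No

Rules: divisible by 4 AND (not by 100 OR by 400)
2149 ÷ 4 = 537 remainder 1 → not divisible by 4
Not divisible by 4 → not a leap year


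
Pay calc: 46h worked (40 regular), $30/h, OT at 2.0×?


Regular: 40h × $30 = $1200.00
Overtime: 46 - 40 = 6h
OT pay: 6h × $30 × 2.0 = $360.00
Total = $1200.00 + $360.00 = $1560.00

$1560.00


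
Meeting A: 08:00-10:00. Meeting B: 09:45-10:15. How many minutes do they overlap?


Meeting A: 480-600 (in minutes from midnight)
Meeting B: 585-615
Overlap start = max(480, 585) = 585
Overlap end = min(600, 615) = 600
Overlap = max(0, 600 - 585) = 15 min

15 minutes


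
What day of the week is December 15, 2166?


Monday

Zeller's congruence:
q=15, m=12, k=66, j=21
h = (15 + ⌊13×13/5⌋ + 66 + ⌊66/4⌋ + ⌊21/4⌋ - 2×21) mod 7
= (15 + 33 + 66 + 16 + 5 - 42) mod 7
= 93 mod 7 = 2
h=2 → Monday


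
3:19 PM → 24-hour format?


15:19

Input: 3:19 PM
PM: 3 + 12 = 15


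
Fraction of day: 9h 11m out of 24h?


Total minutes: 9×60 + 11 = 551
Day = 24×60 = 1440 minutes
Fraction = 551/1440 ≈ 0.3826
As a percentage: 551/1440 × 100 ≈ 38.26%

0.3826 (38.26%)


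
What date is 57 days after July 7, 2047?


September 2, 2047

Start: July 7, 2047
Add 57 days
July 7 → August 1: 31 - 7 + 1 = 25 days (57 - 25 = 32 left)
August 1 → September 1: 31 - 1 + 1 = 31 days (32 - 31 = 1 left)
September 1 + 1 = September 2, 2047


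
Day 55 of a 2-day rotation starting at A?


Shifts: A, B
Start: A (index 0)
Day 55: (0 + 55 - 1) mod 2
= 54 mod 2
= 0
Index 0 → shift A

Shift A


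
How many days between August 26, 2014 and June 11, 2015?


From August 26, 2014 to June 11, 2015
Rest of August 2014: 31 - 26 = 5
Full months: September 30, October 31, November 30, December 31, January 31, February 2015 28, March 31, April 30, May 31
Days into June 2015: 11
Total = 5 + 30 + 31 + 30 + 31 + 31 + 28 + 31 + 30 + 31 + 11 = 289 days

289 days


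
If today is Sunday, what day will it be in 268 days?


Tuesday

Start: Sunday (index 6)
(6 + 268) mod 7
= 274 mod 7
= 1
Index 1 → Tuesday


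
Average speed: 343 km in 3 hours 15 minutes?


Distance: 343 km
Time: 3h 15m = 195 min = 195/60 = 13/4 hours
Speed = 343 ÷ (13/4) = 343 × 4 / 13 = 1372/13 ≈ 105.5 km/h

105.5 km/h


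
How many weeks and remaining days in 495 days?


70 weeks 5 days

Weeks: 495 ÷ 7 = 70 remainder 5


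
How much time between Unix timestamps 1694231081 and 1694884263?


653182 seconds (181.4 hours / 7.56 days)

Difference = 1694884263 - 1694231081 = 653182 seconds
In hours: 653182 / 3600 ≈ 181.4
In days: 653182 / 86400 ≈ 7.56


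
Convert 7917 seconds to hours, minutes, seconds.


2h 11m 57s

Hours: 7917 ÷ 3600 = 2 remainder 717
Minutes: 717 ÷ 60 = 11 remainder 57
Seconds: 57


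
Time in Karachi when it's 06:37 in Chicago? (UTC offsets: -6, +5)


Time difference = UTC+5 - UTC-6 = +11 hours
New hour = (6 + 11) mod 24
= 17 mod 24 = 17
Minutes unchanged → 17:37

17:37


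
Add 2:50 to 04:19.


07:09

Start: 259 minutes from midnight
Add: 170 minutes
Total: 429 minutes
Hours: 429 ÷ 60 = 7 remainder 9


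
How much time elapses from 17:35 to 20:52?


3h 17m

End time in minutes: 20×60 + 52 = 1252
Start time in minutes: 17×60 + 35 = 1055
Difference = 1252 - 1055 = 197 minutes
= 3 hours 17 minutes


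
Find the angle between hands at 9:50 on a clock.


5.0°

Hour hand = 9×30 + 50×0.5 = 295.0°
Minute hand = 50×6 = 300°
Difference = |295.0 - 300| = 5.0°


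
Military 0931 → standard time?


9:31 AM

Hour: 9
9 < 12 → AM


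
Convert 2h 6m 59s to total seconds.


Hours: 2 × 3600 = 7200
Minutes: 6 × 60 = 360
Seconds: 59
Total = 7200 + 360 + 59 = 7619

7619 seconds


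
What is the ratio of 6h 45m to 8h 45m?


Duration 1: 405 minutes
Duration 2: 525 minutes
Ratio = 405:525
GCD = 15
Simplified = 27:35
As a decimal: 27/35 ≈ 0.77

27:35 (0.77)


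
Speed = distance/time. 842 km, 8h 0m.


Distance: 842 km
Time: 8 hours
Speed = 842 / 8 ≈ 105.3 km/h

105.3 km/h


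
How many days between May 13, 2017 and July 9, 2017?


From May 13, 2017 to July 9, 2017
Rest of May 2017: 31 - 13 = 18
Full months: June 30
Days into July 2017: 9
Total = 18 + 30 + 9 = 57 days

57 days


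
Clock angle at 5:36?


Hour hand = 5×30 + 36×0.5 = 168.0°
Minute hand = 36×6 = 216°
Difference = |168.0 - 216| = 48.0°

48.0°


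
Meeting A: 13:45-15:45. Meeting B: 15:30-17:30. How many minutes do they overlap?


Meeting A: 825-945 (in minutes from midnight)
Meeting B: 930-1050
Overlap start = max(825, 930) = 930
Overlap end = min(945, 1050) = 945
Overlap = max(0, 945 - 930) = 15 min

15 minutes


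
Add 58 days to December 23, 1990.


February 19, 1991

Start: December 23, 1990
Add 58 days
December 23 → January 1: 31 - 23 + 1 = 9 days (58 - 9 = 49 left)
January 1 → February 1: 31 - 1 + 1 = 31 days (49 - 31 = 18 left)
February 1 + 18 = February 19, 1991


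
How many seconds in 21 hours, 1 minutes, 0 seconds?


75660 seconds

Hours: 21 × 3600 = 75600
Minutes: 1 × 60 = 60
Seconds: 0
Total = 75600 + 60 + 0 = 75660


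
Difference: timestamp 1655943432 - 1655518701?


424731 seconds (118.0 hours / 4.92 days)

Difference = 1655943432 - 1655518701 = 424731 seconds
In hours: 424731 / 3600 ≈ 118.0
In days: 424731 / 86400 ≈ 4.92


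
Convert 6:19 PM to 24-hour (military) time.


18:19

Input: 6:19 PM
PM: 6 + 12 = 18


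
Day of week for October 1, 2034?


Zeller's congruence:
q=1, m=10, k=34, j=20
h = (1 + ⌊13×11/5⌋ + 34 + ⌊34/4⌋ + ⌊20/4⌋ - 2×20) mod 7
= (1 + 28 + 34 + 8 + 5 - 40) mod 7
= 36 mod 7 = 1
h=1 → Sunday

Sunday


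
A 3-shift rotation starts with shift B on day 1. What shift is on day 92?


Shift C

Shifts: A, B, C
Start: B (index 1)
Day 92: (1 + 92 - 1) mod 3
= 92 mod 3
= 2
Index 2 → shift C


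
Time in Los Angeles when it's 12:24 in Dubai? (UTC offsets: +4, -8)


Time difference = UTC-8 - UTC+4 = -12 hours
New hour = (12 -12) mod 24
= 0 mod 24 = 0
Minutes unchanged → 00:24

00:24


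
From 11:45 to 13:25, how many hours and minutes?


1h 40m

End time in minutes: 13×60 + 25 = 805
Start time in minutes: 11×60 + 45 = 705
Difference = 805 - 705 = 100 minutes
= 1 hours 40 minutes


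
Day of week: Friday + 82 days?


Wednesday

Start: Friday (index 4)
(4 + 82) mod 7
= 86 mod 7
= 2
Index 2 → Wednesday


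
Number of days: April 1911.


30 days

Month: April (month 4)
April has 30 days


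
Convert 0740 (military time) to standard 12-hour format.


Hour: 7
7 < 12 → AM

7:40 AM


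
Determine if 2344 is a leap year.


Rules: divisible by 4 AND (not by 100 OR by 400)
2344 ÷ 4 = 586 exactly → divisible by 4
2344 ÷ 100 = 23 remainder 44 → not divisible by 100
Divisible by 4 but not by 100 → leap year

Yes


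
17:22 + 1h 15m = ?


18:37

Start: 1042 minutes from midnight
Add: 75 minutes
Total: 1117 minutes
Hours: 1117 ÷ 60 = 18 remainder 37


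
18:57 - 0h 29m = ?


18:28

Start: 1137 minutes from midnight
Subtract: 29 minutes
Remaining: 1137 - 29 = 1108
Hours: 18, Minutes: 28


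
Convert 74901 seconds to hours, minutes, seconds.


20h 48m 21s

Hours: 74901 ÷ 3600 = 20 remainder 2901
Minutes: 2901 ÷ 60 = 48 remainder 21
Seconds: 21


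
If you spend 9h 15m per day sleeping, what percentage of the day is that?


38.5%

Time: 555 minutes
Day: 1440 minutes
Percentage = (555/1440) × 100 ≈ 38.5%


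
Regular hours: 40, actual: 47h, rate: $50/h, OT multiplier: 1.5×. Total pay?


Regular: 40h × $50 = $2000.00
Overtime: 47 - 40 = 7h
OT pay: 7h × $50 × 1.5 = $525.00
Total = $2000.00 + $525.00 = $2525.00

$2525.00


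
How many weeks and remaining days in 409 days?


Weeks: 409 ÷ 7 = 58 remainder 3

58 weeks 3 days


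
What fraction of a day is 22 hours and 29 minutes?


0.9368 (93.68%)

Total minutes: 22×60 + 29 = 1349
Day = 24×60 = 1440 minutes
Fraction = 1349/1440 ≈ 0.9368
As a percentage: 1349/1440 × 100 ≈ 93.68%


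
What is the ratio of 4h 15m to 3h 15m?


Duration 1: 255 minutes
Duration 2: 195 minutes
Ratio = 255:195
GCD = 15
Simplified = 17:13
As a decimal: 17/13 ≈ 1.31

17:13 (1.31)


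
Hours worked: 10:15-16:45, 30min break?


Total time = (16×60+45) - (10×60+15)
= 1005 - 615 = 390 min
Minus break: 390 - 30 = 360 min
= 6h 0m

6h 0m (360 minutes)


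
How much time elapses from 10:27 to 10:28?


0h 1m

End time in minutes: 10×60 + 28 = 628
Start time in minutes: 10×60 + 27 = 627
Difference = 628 - 627 = 1 minutes
= 0 hours 1 minutes


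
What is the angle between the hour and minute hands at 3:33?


91.5°

Hour hand = 3×30 + 33×0.5 = 106.5°
Minute hand = 33×6 = 198°
Difference = |106.5 - 198| = 91.5°


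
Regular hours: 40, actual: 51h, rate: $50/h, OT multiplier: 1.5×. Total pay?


$2825.00

Regular: 40h × $50 = $2000.00
Overtime: 51 - 40 = 11h
OT pay: 11h × $50 × 1.5 = $825.00
Total = $2000.00 + $825.00 = $2825.00


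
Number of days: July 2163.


Month: July (month 7)
July has 31 days

31 days


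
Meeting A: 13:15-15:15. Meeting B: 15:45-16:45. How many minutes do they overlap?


Meeting A: 795-915 (in minutes from midnight)
Meeting B: 945-1005
Overlap start = max(795, 945) = 945
Overlap end = min(915, 1005) = 915
Overlap = max(0, 915 - 945) = 0 min

0 minutes


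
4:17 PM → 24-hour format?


Input: 4:17 PM
PM: 4 + 12 = 16

16:17


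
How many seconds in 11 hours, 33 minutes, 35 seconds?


41615 seconds

Hours: 11 × 3600 = 39600
Minutes: 33 × 60 = 1980
Seconds: 35
Total = 39600 + 1980 + 35 = 41615


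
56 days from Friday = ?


Start: Friday (index 4)
(4 + 56) mod 7
= 60 mod 7
= 4
Index 4 → Friday

Friday


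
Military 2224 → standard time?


Hour: 22
22 - 12 = 10 → PM

10:24 PM


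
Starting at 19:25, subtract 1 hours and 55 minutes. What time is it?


Start: 1165 minutes from midnight
Subtract: 115 minutes
Remaining: 1165 - 115 = 1050
Hours: 17, Minutes: 30

17:30


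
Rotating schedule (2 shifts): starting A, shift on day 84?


Shift B

Shifts: A, B
Start: A (index 0)
Day 84: (0 + 84 - 1) mod 2
= 83 mod 2
= 1
Index 1 → shift B


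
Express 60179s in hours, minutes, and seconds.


16h 42m 59s

Hours: 60179 ÷ 3600 = 16 remainder 2579
Minutes: 2579 ÷ 60 = 42 remainder 59
Seconds: 59


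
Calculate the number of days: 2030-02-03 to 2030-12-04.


304 days

From February 3, 2030 to December 4, 2030
Rest of February 2030: 28 - 3 = 25
Full months: March 31, April 30, May 31, June 30, July 31, August 31, September 30, October 31, November 30
Days into December 2030: 4
Total = 25 + 31 + 30 + 31 + 30 + 31 + 31 + 30 + 31 + 30 + 4 = 304 days


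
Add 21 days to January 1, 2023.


January 22, 2023

Start: January 1, 2023
Add 21 days
January 1 + 21 = January 22, 2023


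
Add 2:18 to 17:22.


19:40

Start: 1042 minutes from midnight
Add: 138 minutes
Total: 1180 minutes
Hours: 1180 ÷ 60 = 19 remainder 40


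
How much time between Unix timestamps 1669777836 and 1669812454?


Difference = 1669812454 - 1669777836 = 34618 seconds
In hours: 34618 / 3600 ≈ 9.6
In days: 34618 / 86400 ≈ 0.40

34618 seconds (9.6 hours / 0.40 days)


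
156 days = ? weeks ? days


22 weeks 2 days

Weeks: 156 ÷ 7 = 22 remainder 2


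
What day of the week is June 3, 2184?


Thursday

Zeller's congruence:
q=3, m=6, k=84, j=21
h = (3 + ⌊13×7/5⌋ + 84 + ⌊84/4⌋ + ⌊21/4⌋ - 2×21) mod 7
= (3 + 18 + 84 + 21 + 5 - 42) mod 7
= 89 mod 7 = 5
h=5 → Thursday


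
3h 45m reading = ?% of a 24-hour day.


15.6%

Time: 225 minutes
Day: 1440 minutes
Percentage = (225/1440) × 100 ≈ 15.6%


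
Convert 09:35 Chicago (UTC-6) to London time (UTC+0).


15:35

Time difference = UTC+0 - UTC-6 = +6 hours
New hour = (9 + 6) mod 24
= 15 mod 24 = 15
Minutes unchanged → 15:35


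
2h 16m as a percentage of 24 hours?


0.0944 (9.44%)

Total minutes: 2×60 + 16 = 136
Day = 24×60 = 1440 minutes
Fraction = 136/1440 ≈ 0.0944
As a percentage: 136/1440 × 100 ≈ 9.44%


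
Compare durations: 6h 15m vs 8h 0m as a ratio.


Duration 1: 375 minutes
Duration 2: 480 minutes
Ratio = 375:480
GCD = 15
Simplified = 25:32
As a decimal: 25/32 ≈ 0.78

25:32 (0.78)


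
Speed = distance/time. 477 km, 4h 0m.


Distance: 477 km
Time: 4 hours
Speed = 477 / 4 ≈ 119.3 km/h

119.3 km/h


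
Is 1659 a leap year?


No

Rules: divisible by 4 AND (not by 100 OR by 400)
1659 ÷ 4 = 414 remainder 3 → not divisible by 4
Not divisible by 4 → not a leap year


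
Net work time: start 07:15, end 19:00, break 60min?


Total time = (19×60+0) - (7×60+15)
= 1140 - 435 = 705 min
Minus break: 705 - 60 = 645 min
= 10h 45m

10h 45m (645 minutes)


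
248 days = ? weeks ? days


35 weeks 3 days

Weeks: 248 ÷ 7 = 35 remainder 3


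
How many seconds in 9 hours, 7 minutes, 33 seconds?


32853 seconds

Hours: 9 × 3600 = 32400
Minutes: 7 × 60 = 420
Seconds: 33
Total = 32400 + 420 + 33 = 32853


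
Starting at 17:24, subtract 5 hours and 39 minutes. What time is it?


Start: 1044 minutes from midnight
Subtract: 339 minutes
Remaining: 1044 - 339 = 705
Hours: 11, Minutes: 45

11:45


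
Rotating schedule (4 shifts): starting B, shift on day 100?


Shifts: A, B, C, D
Start: B (index 1)
Day 100: (1 + 100 - 1) mod 4
= 100 mod 4
= 0
Index 0 → shift A

Shift A


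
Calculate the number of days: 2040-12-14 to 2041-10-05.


From December 14, 2040 to October 5, 2041
Rest of December 2040: 31 - 14 = 17
Full months: January 31, February 2041 28, March 31, April 30, May 31, June 30, July 31, August 31, September 30
Days into October 2041: 5
Total = 17 + 31 + 28 + 31 + 30 + 31 + 30 + 31 + 31 + 30 + 5 = 295 days

295 days


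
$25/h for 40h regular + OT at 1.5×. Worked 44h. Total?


Regular: 40h × $25 = $1000.00
Overtime: 44 - 40 = 4h
OT pay: 4h × $25 × 1.5 = $150.00
Total = $1000.00 + $150.00 = $1150.00

$1150.00


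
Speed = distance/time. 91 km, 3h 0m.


30.3 km/h

Distance: 91 km
Time: 3 hours
Speed = 91 / 3 ≈ 30.3 km/h


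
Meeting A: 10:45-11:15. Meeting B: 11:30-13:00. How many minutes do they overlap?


Meeting A: 645-675 (in minutes from midnight)
Meeting B: 690-780
Overlap start = max(645, 690) = 690
Overlap end = min(675, 780) = 675
Overlap = max(0, 675 - 690) = 0 min

0 minutes


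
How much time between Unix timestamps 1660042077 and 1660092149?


50072 seconds (13.9 hours / 0.58 days)

Difference = 1660092149 - 1660042077 = 50072 seconds
In hours: 50072 / 3600 ≈ 13.9
In days: 50072 / 86400 ≈ 0.58


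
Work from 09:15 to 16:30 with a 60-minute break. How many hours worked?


Total time = (16×60+30) - (9×60+15)
= 990 - 555 = 435 min
Minus break: 435 - 60 = 375 min
= 6h 15m

6h 15m (375 minutes)


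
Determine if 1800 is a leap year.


Rules: divisible by 4 AND (not by 100 OR by 400)
1800 ÷ 4 = 450 exactly → divisible by 4
1800 ÷ 100 = 18 exactly → divisible by 100
1800 ÷ 400 = 4 remainder 200 → not divisible by 400
Divisible by 100 but not by 400 → not a leap year

No


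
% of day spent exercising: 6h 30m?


27.1%

Time: 390 minutes
Day: 1440 minutes
Percentage = (390/1440) × 100 ≈ 27.1%


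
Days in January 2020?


Month: January (month 1)
January has 31 days

31 days


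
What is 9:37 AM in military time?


09:37

Input: 9:37 AM
AM hour stays: 9


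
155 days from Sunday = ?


Start: Sunday (index 6)
(6 + 155) mod 7
= 161 mod 7
= 0
Index 0 → Monday

Monday


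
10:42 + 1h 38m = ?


12:20

Start: 642 minutes from midnight
Add: 98 minutes
Total: 740 minutes
Hours: 740 ÷ 60 = 12 remainder 20


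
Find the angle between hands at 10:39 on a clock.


85.5°

Hour hand = 10×30 + 39×0.5 = 319.5°
Minute hand = 39×6 = 234°
Difference = |319.5 - 234| = 85.5°


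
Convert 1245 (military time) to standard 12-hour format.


Hour: 12
12 → 12 PM (noon)

12:45 PM


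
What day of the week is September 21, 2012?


Friday

Zeller's congruence:
q=21, m=9, k=12, j=20
h = (21 + ⌊13×10/5⌋ + 12 + ⌊12/4⌋ + ⌊20/4⌋ - 2×20) mod 7
= (21 + 26 + 12 + 3 + 5 - 40) mod 7
= 27 mod 7 = 6
h=6 → Friday


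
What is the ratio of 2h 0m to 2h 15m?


8:9 (0.89)

Duration 1: 120 minutes
Duration 2: 135 minutes
Ratio = 120:135
GCD = 15
Simplified = 8:9
As a decimal: 8/9 ≈ 0.89


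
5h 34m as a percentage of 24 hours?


0.2319 (23.19%)

Total minutes: 5×60 + 34 = 334
Day = 24×60 = 1440 minutes
Fraction = 334/1440 ≈ 0.2319
As a percentage: 334/1440 × 100 ≈ 23.19%


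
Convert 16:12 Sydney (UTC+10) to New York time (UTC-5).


Time difference = UTC-5 - UTC+10 = -15 hours
New hour = (16 -15) mod 24
= 1 mod 24 = 1
Minutes unchanged → 01:12

01:12


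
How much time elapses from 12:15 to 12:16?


0h 1m

End time in minutes: 12×60 + 16 = 736
Start time in minutes: 12×60 + 15 = 735
Difference = 736 - 735 = 1 minutes
= 0 hours 1 minutes


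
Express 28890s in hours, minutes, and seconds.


8h 1m 30s

Hours: 28890 ÷ 3600 = 8 remainder 90
Minutes: 90 ÷ 60 = 1 remainder 30
Seconds: 30


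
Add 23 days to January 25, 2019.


Start: January 25, 2019
Add 23 days
January 25 → February 1: 31 - 25 + 1 = 7 days (23 - 7 = 16 left)
February 1 + 16 = February 17, 2019

February 17, 2019


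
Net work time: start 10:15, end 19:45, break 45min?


8h 45m (525 minutes)

Total time = (19×60+45) - (10×60+15)
= 1185 - 615 = 570 min
Minus break: 570 - 45 = 525 min
= 8h 45m


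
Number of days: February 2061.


28 days

Month: February (month 2)
February: 28 or 29 (leap year)
2061 leap year? No


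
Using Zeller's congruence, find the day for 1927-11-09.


Wednesday

Zeller's congruence:
q=9, m=11, k=27, j=19
h = (9 + ⌊13×12/5⌋ + 27 + ⌊27/4⌋ + ⌊19/4⌋ - 2×19) mod 7
= (9 + 31 + 27 + 6 + 4 - 38) mod 7
= 39 mod 7 = 4
h=4 → Wednesday


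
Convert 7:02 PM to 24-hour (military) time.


19:02

Input: 7:02 PM
PM: 7 + 12 = 19


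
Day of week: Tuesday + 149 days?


Start: Tuesday (index 1)
(1 + 149) mod 7
= 150 mod 7
= 3
Index 3 → Thursday

Thursday


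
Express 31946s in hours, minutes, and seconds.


Hours: 31946 ÷ 3600 = 8 remainder 3146
Minutes: 3146 ÷ 60 = 52 remainder 26
Seconds: 26

8h 52m 26s


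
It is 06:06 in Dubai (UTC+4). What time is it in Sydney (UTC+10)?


Time difference = UTC+10 - UTC+4 = +6 hours
New hour = (6 + 6) mod 24
= 12 mod 24 = 12
Minutes unchanged → 12:06

12:06


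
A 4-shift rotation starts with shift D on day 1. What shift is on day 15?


Shift B

Shifts: A, B, C, D
Start: D (index 3)
Day 15: (3 + 15 - 1) mod 4
= 17 mod 4
= 1
Index 1 → shift B


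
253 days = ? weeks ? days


36 weeks 1 days

Weeks: 253 ÷ 7 = 36 remainder 1


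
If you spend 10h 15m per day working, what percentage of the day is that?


42.7%

Time: 615 minutes
Day: 1440 minutes
Percentage = (615/1440) × 100 ≈ 42.7%


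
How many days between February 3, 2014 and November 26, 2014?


296 days

From February 3, 2014 to November 26, 2014
Rest of February 2014: 28 - 3 = 25
Full months: March 31, April 30, May 31, June 30, July 31, August 31, September 30, October 31
Days into November 2014: 26
Total = 25 + 31 + 30 + 31 + 30 + 31 + 31 + 30 + 31 + 26 = 296 days


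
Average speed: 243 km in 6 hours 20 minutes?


Distance: 243 km
Time: 6h 20m = 380 min = 380/60 = 19/3 hours
Speed = 243 ÷ (19/3) = 243 × 3 / 19 = 729/19 ≈ 38.4 km/h

38.4 km/h


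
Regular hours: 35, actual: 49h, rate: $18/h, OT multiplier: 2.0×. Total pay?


Regular: 35h × $18 = $630.00
Overtime: 49 - 35 = 14h
OT pay: 14h × $18 × 2.0 = $504.00
Total = $630.00 + $504.00 = $1134.00

$1134.00


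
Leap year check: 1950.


No

Rules: divisible by 4 AND (not by 100 OR by 400)
1950 ÷ 4 = 487 remainder 2 → not divisible by 4
Not divisible by 4 → not a leap year


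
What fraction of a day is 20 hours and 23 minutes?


0.8493 (84.93%)

Total minutes: 20×60 + 23 = 1223
Day = 24×60 = 1440 minutes
Fraction = 1223/1440 ≈ 0.8493
As a percentage: 1223/1440 × 100 ≈ 84.93%


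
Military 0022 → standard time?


12:22 AM

Hour: 0
0 → 12 AM (midnight)


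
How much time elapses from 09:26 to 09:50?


0h 24m

End time in minutes: 9×60 + 50 = 590
Start time in minutes: 9×60 + 26 = 566
Difference = 590 - 566 = 24 minutes
= 0 hours 24 minutes


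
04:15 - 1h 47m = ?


Start: 255 minutes from midnight
Subtract: 107 minutes
Remaining: 255 - 107 = 148
Hours: 2, Minutes: 28

02:28


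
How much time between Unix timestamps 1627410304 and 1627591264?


180960 seconds (50.3 hours / 2.09 days)

Difference = 1627591264 - 1627410304 = 180960 seconds
In hours: 180960 / 3600 ≈ 50.3
In days: 180960 / 86400 ≈ 2.09


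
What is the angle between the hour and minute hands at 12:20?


110.0°

Hour hand (12 ≡ 0 on the dial): 0×30 + 20×0.5 = 10.0°
Minute hand = 20×6 = 120°
Difference = |10.0 - 120| = 110.0°


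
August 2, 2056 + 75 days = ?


Start: August 2, 2056
Add 75 days
August 2 → September 1: 31 - 2 + 1 = 30 days (75 - 30 = 45 left)
September 1 → October 1: 30 - 1 + 1 = 30 days (45 - 30 = 15 left)
October 1 + 15 = October 16, 2056

October 16, 2056


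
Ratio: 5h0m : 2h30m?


2:1 (2.00)

Duration 1: 300 minutes
Duration 2: 150 minutes
Ratio = 300:150
GCD = 150
Simplified = 2:1
As a decimal: 2/1 = 2.00


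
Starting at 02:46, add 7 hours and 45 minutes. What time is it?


Start: 166 minutes from midnight
Add: 465 minutes
Total: 631 minutes
Hours: 631 ÷ 60 = 10 remainder 31

10:31


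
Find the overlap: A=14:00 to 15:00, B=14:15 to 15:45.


Meeting A: 840-900 (in minutes from midnight)
Meeting B: 855-945
Overlap start = max(840, 855) = 855
Overlap end = min(900, 945) = 900
Overlap = max(0, 900 - 855) = 45 min

45 minutes


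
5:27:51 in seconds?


Hours: 5 × 3600 = 18000
Minutes: 27 × 60 = 1620
Seconds: 51
Total = 18000 + 1620 + 51 = 19671

19671 seconds


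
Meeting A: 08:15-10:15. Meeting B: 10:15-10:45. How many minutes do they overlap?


Meeting A: 495-615 (in minutes from midnight)
Meeting B: 615-645
Overlap start = max(495, 615) = 615
Overlap end = min(615, 645) = 615
Overlap = max(0, 615 - 615) = 0 min

0 minutes


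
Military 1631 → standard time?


4:31 PM

Hour: 16
16 - 12 = 4 → PM


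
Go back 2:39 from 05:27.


Start: 327 minutes from midnight
Subtract: 159 minutes
Remaining: 327 - 159 = 168
Hours: 2, Minutes: 48

02:48


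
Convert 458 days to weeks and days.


65 weeks 3 days

Weeks: 458 ÷ 7 = 65 remainder 3


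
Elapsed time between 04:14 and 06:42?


2h 28m

End time in minutes: 6×60 + 42 = 402
Start time in minutes: 4×60 + 14 = 254
Difference = 402 - 254 = 148 minutes
= 2 hours 28 minutes


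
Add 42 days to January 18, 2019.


Start: January 18, 2019
Add 42 days
January 18 → February 1: 31 - 18 + 1 = 14 days (42 - 14 = 28 left)
February 1 → March 1: 28 - 1 + 1 = 28 days (28 - 28 = 0 left)
Land exactly on March 1, 2019

March 1, 2019


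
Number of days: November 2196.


30 days

Month: November (month 11)
November has 30 days


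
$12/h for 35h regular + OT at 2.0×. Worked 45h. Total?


Regular: 35h × $12 = $420.00
Overtime: 45 - 35 = 10h
OT pay: 10h × $12 × 2.0 = $240.00
Total = $420.00 + $240.00 = $660.00

$660.00


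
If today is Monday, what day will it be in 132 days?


Sunday

Start: Monday (index 0)
(0 + 132) mod 7
= 132 mod 7
= 6
Index 6 → Sunday


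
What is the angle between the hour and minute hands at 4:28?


34.0°

Hour hand = 4×30 + 28×0.5 = 134.0°
Minute hand = 28×6 = 168°
Difference = |134.0 - 168| = 34.0°


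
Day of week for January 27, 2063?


Saturday

Zeller's congruence:
q=27, m=13, k=62, j=20
h = (27 + ⌊13×14/5⌋ + 62 + ⌊62/4⌋ + ⌊20/4⌋ - 2×20) mod 7
= (27 + 36 + 62 + 15 + 5 - 40) mod 7
= 105 mod 7 = 0
h=0 → Saturday


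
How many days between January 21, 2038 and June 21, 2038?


151 days

From January 21, 2038 to June 21, 2038
Rest of January 2038: 31 - 21 = 10
Full months: February 2038 28, March 31, April 30, May 31
Days into June 2038: 21
Total = 10 + 28 + 31 + 30 + 31 + 21 = 151 days


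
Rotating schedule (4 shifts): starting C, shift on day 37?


Shifts: A, B, C, D
Start: C (index 2)
Day 37: (2 + 37 - 1) mod 4
= 38 mod 4
= 2
Index 2 → shift C

Shift C


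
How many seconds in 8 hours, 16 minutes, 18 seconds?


29778 seconds

Hours: 8 × 3600 = 28800
Minutes: 16 × 60 = 960
Seconds: 18
Total = 28800 + 960 + 18 = 29778


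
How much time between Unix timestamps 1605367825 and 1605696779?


328954 seconds (91.4 hours / 3.81 days)

Difference = 1605696779 - 1605367825 = 328954 seconds
In hours: 328954 / 3600 ≈ 91.4
In days: 328954 / 86400 ≈ 3.81


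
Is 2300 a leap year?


No

Rules: divisible by 4 AND (not by 100 OR by 400)
2300 ÷ 4 = 575 exactly → divisible by 4
2300 ÷ 100 = 23 exactly → divisible by 100
2300 ÷ 400 = 5 remainder 300 → not divisible by 400
Divisible by 100 but not by 400 → not a leap year


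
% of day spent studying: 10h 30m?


43.8%

Time: 630 minutes
Day: 1440 minutes
Percentage = (630/1440) × 100 ≈ 43.8%


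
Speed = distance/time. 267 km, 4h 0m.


Distance: 267 km
Time: 4 hours
Speed = 267 / 4 ≈ 66.8 km/h

66.8 km/h


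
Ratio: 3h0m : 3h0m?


1:1 (1.00)

Duration 1: 180 minutes
Duration 2: 180 minutes
Ratio = 180:180
GCD = 180
Simplified = 1:1
As a decimal: 1/1 = 1.00


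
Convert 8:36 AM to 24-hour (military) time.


08:36

Input: 8:36 AM
AM hour stays: 8


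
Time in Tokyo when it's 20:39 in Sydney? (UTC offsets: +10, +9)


19:39

Time difference = UTC+9 - UTC+10 = -1 hours
New hour = (20 -1) mod 24
= 19 mod 24 = 19
Minutes unchanged → 19:39


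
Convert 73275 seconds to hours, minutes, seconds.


20h 21m 15s

Hours: 73275 ÷ 3600 = 20 remainder 1275
Minutes: 1275 ÷ 60 = 21 remainder 15
Seconds: 15


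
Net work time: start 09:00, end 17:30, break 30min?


8h 0m (480 minutes)

Total time = (17×60+30) - (9×60+0)
= 1050 - 540 = 510 min
Minus break: 510 - 30 = 480 min
= 8h 0m


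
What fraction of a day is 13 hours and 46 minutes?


Total minutes: 13×60 + 46 = 826
Day = 24×60 = 1440 minutes
Fraction = 826/1440 ≈ 0.5736
As a percentage: 826/1440 × 100 ≈ 57.36%

0.5736 (57.36%)


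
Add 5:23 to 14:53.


20:16

Start: 893 minutes from midnight
Add: 323 minutes
Total: 1216 minutes
Hours: 1216 ÷ 60 = 20 remainder 16


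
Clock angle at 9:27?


Hour hand = 9×30 + 27×0.5 = 283.5°
Minute hand = 27×6 = 162°
Difference = |283.5 - 162| = 121.5°

121.5°


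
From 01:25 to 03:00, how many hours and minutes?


End time in minutes: 3×60 + 0 = 180
Start time in minutes: 1×60 + 25 = 85
Difference = 180 - 85 = 95 minutes
= 1 hours 35 minutes

1h 35m


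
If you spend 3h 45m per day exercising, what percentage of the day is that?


15.6%

Time: 225 minutes
Day: 1440 minutes
Percentage = (225/1440) × 100 ≈ 15.6%


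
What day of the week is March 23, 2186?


Zeller's congruence:
q=23, m=3, k=86, j=21
h = (23 + ⌊13×4/5⌋ + 86 + ⌊86/4⌋ + ⌊21/4⌋ - 2×21) mod 7
= (23 + 10 + 86 + 21 + 5 - 42) mod 7
= 103 mod 7 = 5
h=5 → Thursday

Thursday


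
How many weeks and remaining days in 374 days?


53 weeks 3 days

Weeks: 374 ÷ 7 = 53 remainder 3


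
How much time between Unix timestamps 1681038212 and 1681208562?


170350 seconds (47.3 hours / 1.97 days)

Difference = 1681208562 - 1681038212 = 170350 seconds
In hours: 170350 / 3600 ≈ 47.3
In days: 170350 / 86400 ≈ 1.97


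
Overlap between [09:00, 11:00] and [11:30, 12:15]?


Meeting A: 540-660 (in minutes from midnight)
Meeting B: 690-735
Overlap start = max(540, 690) = 690
Overlap end = min(660, 735) = 660
Overlap = max(0, 660 - 690) = 0 min

0 minutes


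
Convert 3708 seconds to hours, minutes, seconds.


1h 1m 48s

Hours: 3708 ÷ 3600 = 1 remainder 108
Minutes: 108 ÷ 60 = 1 remainder 48
Seconds: 48


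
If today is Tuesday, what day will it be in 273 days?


Tuesday

Start: Tuesday (index 1)
(1 + 273) mod 7
= 274 mod 7
= 1
Index 1 → Tuesday


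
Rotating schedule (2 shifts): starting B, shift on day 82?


Shifts: A, B
Start: B (index 1)
Day 82: (1 + 82 - 1) mod 2
= 82 mod 2
= 0
Index 0 → shift A

Shift A


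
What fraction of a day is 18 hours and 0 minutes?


0.7500 (75.00%)

Total minutes: 18×60 + 0 = 1080
Day = 24×60 = 1440 minutes
Fraction = 1080/1440 = 0.7500
As a percentage: 1080/1440 × 100 = 75.00%


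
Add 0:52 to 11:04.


Start: 664 minutes from midnight
Add: 52 minutes
Total: 716 minutes
Hours: 716 ÷ 60 = 11 remainder 56

11:56


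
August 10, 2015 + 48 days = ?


September 27, 2015

Start: August 10, 2015
Add 48 days
August 10 → September 1: 31 - 10 + 1 = 22 days (48 - 22 = 26 left)
September 1 + 26 = September 27, 2015


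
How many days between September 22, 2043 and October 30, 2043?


From September 22, 2043 to October 30, 2043
Rest of September 2043: 30 - 22 = 8
Days into October 2043: 30
Total = 8 + 30 = 38 days

38 days


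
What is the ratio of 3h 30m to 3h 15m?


Duration 1: 210 minutes
Duration 2: 195 minutes
Ratio = 210:195
GCD = 15
Simplified = 14:13
As a decimal: 14/13 ≈ 1.08

14:13 (1.08)


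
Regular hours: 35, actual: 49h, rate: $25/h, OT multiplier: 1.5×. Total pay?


Regular: 35h × $25 = $875.00
Overtime: 49 - 35 = 14h
OT pay: 14h × $25 × 1.5 = $525.00
Total = $875.00 + $525.00 = $1400.00

$1400.00


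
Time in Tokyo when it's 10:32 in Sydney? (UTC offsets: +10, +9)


Time difference = UTC+9 - UTC+10 = -1 hours
New hour = (10 -1) mod 24
= 9 mod 24 = 9
Minutes unchanged → 09:32

09:32


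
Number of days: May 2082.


31 days

Month: May (month 5)
May has 31 days


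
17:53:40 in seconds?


Hours: 17 × 3600 = 61200
Minutes: 53 × 60 = 3180
Seconds: 40
Total = 61200 + 3180 + 40 = 64420

64420 seconds


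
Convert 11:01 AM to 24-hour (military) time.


11:01

Input: 11:01 AM
AM hour stays: 11


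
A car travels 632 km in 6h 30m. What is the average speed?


97.2 km/h

Distance: 632 km
Time: 6h 30m = 390 min = 390/60 = 13/2 hours
Speed = 632 ÷ (13/2) = 632 × 2 / 13 = 1264/13 ≈ 97.2 km/h


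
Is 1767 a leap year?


No

Rules: divisible by 4 AND (not by 100 OR by 400)
1767 ÷ 4 = 441 remainder 3 → not divisible by 4
Not divisible by 4 → not a leap year


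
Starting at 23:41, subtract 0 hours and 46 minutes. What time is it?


Start: 1421 minutes from midnight
Subtract: 46 minutes
Remaining: 1421 - 46 = 1375
Hours: 22, Minutes: 55

22:55


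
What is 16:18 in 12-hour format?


Hour: 16
16 - 12 = 4 → PM

4:18 PM


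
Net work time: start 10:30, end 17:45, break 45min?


6h 30m (390 minutes)

Total time = (17×60+45) - (10×60+30)
= 1065 - 630 = 435 min
Minus break: 435 - 45 = 390 min
= 6h 30m


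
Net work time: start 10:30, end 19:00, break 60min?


Total time = (19×60+0) - (10×60+30)
= 1140 - 630 = 510 min
Minus break: 510 - 60 = 450 min
= 7h 30m

7h 30m (450 minutes)


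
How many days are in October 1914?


Month: October (month 10)
October has 31 days

31 days


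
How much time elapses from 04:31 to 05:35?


End time in minutes: 5×60 + 35 = 335
Start time in minutes: 4×60 + 31 = 271
Difference = 335 - 271 = 64 minutes
= 1 hours 4 minutes

1h 4m


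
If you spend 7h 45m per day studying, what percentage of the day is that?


32.3%

Time: 465 minutes
Day: 1440 minutes
Percentage = (465/1440) × 100 ≈ 32.3%


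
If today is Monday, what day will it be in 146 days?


Start: Monday (index 0)
(0 + 146) mod 7
= 146 mod 7
= 6
Index 6 → Sunday

Sunday


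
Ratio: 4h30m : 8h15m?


Duration 1: 270 minutes
Duration 2: 495 minutes
Ratio = 270:495
GCD = 45
Simplified = 6:11
As a decimal: 6/11 ≈ 0.55

6:11 (0.55)


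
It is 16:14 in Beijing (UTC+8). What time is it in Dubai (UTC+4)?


12:14

Time difference = UTC+4 - UTC+8 = -4 hours
New hour = (16 -4) mod 24
= 12 mod 24 = 12
Minutes unchanged → 12:14


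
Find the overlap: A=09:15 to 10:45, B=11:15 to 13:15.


0 minutes

Meeting A: 555-645 (in minutes from midnight)
Meeting B: 675-795
Overlap start = max(555, 675) = 675
Overlap end = min(645, 795) = 645
Overlap = max(0, 645 - 675) = 0 min


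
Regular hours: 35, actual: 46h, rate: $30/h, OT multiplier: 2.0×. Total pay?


$1710.00

Regular: 35h × $30 = $1050.00
Overtime: 46 - 35 = 11h
OT pay: 11h × $30 × 2.0 = $660.00
Total = $1050.00 + $660.00 = $1710.00


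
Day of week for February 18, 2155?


Tuesday

Zeller's congruence:
q=18, m=14, k=54, j=21
h = (18 + ⌊13×15/5⌋ + 54 + ⌊54/4⌋ + ⌊21/4⌋ - 2×21) mod 7
= (18 + 39 + 54 + 13 + 5 - 42) mod 7
= 87 mod 7 = 3
h=3 → Tuesday


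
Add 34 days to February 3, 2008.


March 8, 2008

Start: February 3, 2008
Add 34 days
February 3 → March 1: 29 - 3 + 1 = 27 days (34 - 27 = 7 left)
March 1 + 7 = March 8, 2008


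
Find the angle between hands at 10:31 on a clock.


129.5°

Hour hand = 10×30 + 31×0.5 = 315.5°
Minute hand = 31×6 = 186°
Difference = |315.5 - 186| = 129.5°


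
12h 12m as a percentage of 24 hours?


0.5083 (50.83%)

Total minutes: 12×60 + 12 = 732
Day = 24×60 = 1440 minutes
Fraction = 732/1440 ≈ 0.5083
As a percentage: 732/1440 × 100 ≈ 50.83%


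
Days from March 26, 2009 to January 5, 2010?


285 days

From March 26, 2009 to January 5, 2010
Rest of March 2009: 31 - 26 = 5
Full months: April 30, May 31, June 30, July 31, August 31, September 30, October 31, November 30, December 31
Days into January 2010: 5
Total = 5 + 30 + 31 + 30 + 31 + 31 + 30 + 31 + 30 + 31 + 5 = 285 days


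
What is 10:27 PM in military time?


22:27

Input: 10:27 PM
PM: 10 + 12 = 22


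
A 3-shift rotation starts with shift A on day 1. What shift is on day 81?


Shift C

Shifts: A, B, C
Start: A (index 0)
Day 81: (0 + 81 - 1) mod 3
= 80 mod 3
= 2
Index 2 → shift C


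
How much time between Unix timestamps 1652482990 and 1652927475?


444485 seconds (123.5 hours / 5.14 days)

Difference = 1652927475 - 1652482990 = 444485 seconds
In hours: 444485 / 3600 ≈ 123.5
In days: 444485 / 86400 ≈ 5.14


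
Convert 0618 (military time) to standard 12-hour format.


6:18 AM

Hour: 6
6 < 12 → AM


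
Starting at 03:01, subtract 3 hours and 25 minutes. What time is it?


Start: 181 minutes from midnight
Subtract: 205 minutes
Remaining: 181 - 205 = -24
Negative → add 24×60 = 1416
Hours: 23, Minutes: 36

23:36


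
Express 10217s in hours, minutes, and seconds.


Hours: 10217 ÷ 3600 = 2 remainder 3017
Minutes: 3017 ÷ 60 = 50 remainder 17
Seconds: 17

2h 50m 17s


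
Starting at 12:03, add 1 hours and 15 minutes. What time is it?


13:18

Start: 723 minutes from midnight
Add: 75 minutes
Total: 798 minutes
Hours: 798 ÷ 60 = 13 remainder 18


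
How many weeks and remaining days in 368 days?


52 weeks 4 days

Weeks: 368 ÷ 7 = 52 remainder 4


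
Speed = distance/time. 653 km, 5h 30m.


Distance: 653 km
Time: 5h 30m = 330 min = 330/60 = 11/2 hours
Speed = 653 ÷ (11/2) = 653 × 2 / 11 = 1306/11 ≈ 118.7 km/h

118.7 km/h


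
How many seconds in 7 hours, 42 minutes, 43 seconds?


Hours: 7 × 3600 = 25200
Minutes: 42 × 60 = 2520
Seconds: 43
Total = 25200 + 2520 + 43 = 27763

27763 seconds


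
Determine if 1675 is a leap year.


No

Rules: divisible by 4 AND (not by 100 OR by 400)
1675 ÷ 4 = 418 remainder 3 → not divisible by 4
Not divisible by 4 → not a leap year


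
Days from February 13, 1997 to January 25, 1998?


From February 13, 1997 to January 25, 1998
Rest of February 1997: 28 - 13 = 15
Full months: March 31, April 30, May 31, June 30, July 31, August 31, September 30, October 31, November 30, December 31
Days into January 1998: 25
Total = 15 + 31 + 30 + 31 + 30 + 31 + 31 + 30 + 31 + 30 + 31 + 25 = 346 days

346 days


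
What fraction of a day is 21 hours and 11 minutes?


0.8826 (88.26%)

Total minutes: 21×60 + 11 = 1271
Day = 24×60 = 1440 minutes
Fraction = 1271/1440 ≈ 0.8826
As a percentage: 1271/1440 × 100 ≈ 88.26%


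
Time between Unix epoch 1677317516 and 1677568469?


Difference = 1677568469 - 1677317516 = 250953 seconds
In hours: 250953 / 3600 ≈ 69.7
In days: 250953 / 86400 ≈ 2.90

250953 seconds (69.7 hours / 2.90 days)


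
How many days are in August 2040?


Month: August (month 8)
August has 31 days

31 days


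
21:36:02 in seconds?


77762 seconds

Hours: 21 × 3600 = 75600
Minutes: 36 × 60 = 2160
Seconds: 2
Total = 75600 + 2160 + 2 = 77762


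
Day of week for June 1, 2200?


Sunday

Zeller's congruence:
q=1, m=6, k=0, j=22
h = (1 + ⌊13×7/5⌋ + 0 + ⌊0/4⌋ + ⌊22/4⌋ - 2×22) mod 7
= (1 + 18 + 0 + 0 + 5 - 44) mod 7
= -20 mod 7 = 1
h=1 → Sunday


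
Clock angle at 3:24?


42.0°

Hour hand = 3×30 + 24×0.5 = 102.0°
Minute hand = 24×6 = 144°
Difference = |102.0 - 144| = 42.0°


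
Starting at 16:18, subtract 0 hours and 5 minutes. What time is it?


16:13

Start: 978 minutes from midnight
Subtract: 5 minutes
Remaining: 978 - 5 = 973
Hours: 16, Minutes: 13


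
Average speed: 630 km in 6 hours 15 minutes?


100.8 km/h

Distance: 630 km
Time: 6h 15m = 375 min = 375/60 = 25/4 hours
Speed = 630 ÷ (25/4) = 630 × 4 / 25 = 2520/25 = 100.8 km/h


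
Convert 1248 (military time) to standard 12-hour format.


Hour: 12
12 → 12 PM (noon)

12:48 PM


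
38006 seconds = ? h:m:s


10h 33m 26s

Hours: 38006 ÷ 3600 = 10 remainder 2006
Minutes: 2006 ÷ 60 = 33 remainder 26
Seconds: 26


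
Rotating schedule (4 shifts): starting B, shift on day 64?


Shifts: A, B, C, D
Start: B (index 1)
Day 64: (1 + 64 - 1) mod 4
= 64 mod 4
= 0
Index 0 → shift A

Shift A


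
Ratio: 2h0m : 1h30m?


4:3 (1.33)

Duration 1: 120 minutes
Duration 2: 90 minutes
Ratio = 120:90
GCD = 30
Simplified = 4:3
As a decimal: 4/3 ≈ 1.33


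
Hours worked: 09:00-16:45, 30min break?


Total time = (16×60+45) - (9×60+0)
= 1005 - 540 = 465 min
Minus break: 465 - 30 = 435 min
= 7h 15m

7h 15m (435 minutes)


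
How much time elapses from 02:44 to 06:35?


3h 51m

End time in minutes: 6×60 + 35 = 395
Start time in minutes: 2×60 + 44 = 164
Difference = 395 - 164 = 231 minutes
= 3 hours 51 minutes


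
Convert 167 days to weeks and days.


Weeks: 167 ÷ 7 = 23 remainder 6

23 weeks 6 days


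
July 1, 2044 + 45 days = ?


Start: July 1, 2044
Add 45 days
July 1 → August 1: 31 - 1 + 1 = 31 days (45 - 31 = 14 left)
August 1 + 14 = August 15, 2044

August 15, 2044


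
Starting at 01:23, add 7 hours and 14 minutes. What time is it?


Start: 83 minutes from midnight
Add: 434 minutes
Total: 517 minutes
Hours: 517 ÷ 60 = 8 remainder 37

08:37


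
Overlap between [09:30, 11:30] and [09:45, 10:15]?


30 minutes

Meeting A: 570-690 (in minutes from midnight)
Meeting B: 585-615
Overlap start = max(570, 585) = 585
Overlap end = min(690, 615) = 615
Overlap = max(0, 615 - 585) = 30 min


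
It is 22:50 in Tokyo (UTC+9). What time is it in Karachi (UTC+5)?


18:50

Time difference = UTC+5 - UTC+9 = -4 hours
New hour = (22 -4) mod 24
= 18 mod 24 = 18
Minutes unchanged → 18:50


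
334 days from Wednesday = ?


Start: Wednesday (index 2)
(2 + 334) mod 7
= 336 mod 7
= 0
Index 0 → Monday

Monday
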